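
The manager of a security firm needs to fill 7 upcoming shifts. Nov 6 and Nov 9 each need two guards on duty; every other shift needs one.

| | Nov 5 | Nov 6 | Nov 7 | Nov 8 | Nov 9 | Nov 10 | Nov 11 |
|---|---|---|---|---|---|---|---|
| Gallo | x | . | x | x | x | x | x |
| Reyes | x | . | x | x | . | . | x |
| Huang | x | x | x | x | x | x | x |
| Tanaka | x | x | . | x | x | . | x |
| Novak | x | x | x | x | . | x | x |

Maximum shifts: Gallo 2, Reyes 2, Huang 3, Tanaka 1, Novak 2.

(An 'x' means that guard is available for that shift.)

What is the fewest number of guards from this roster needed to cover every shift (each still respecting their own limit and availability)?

4

9 slots to fill and no one can take more than 3, so at least ⌈9/3⌉ = 3 guards are needed.
Any 3 guards together have capacity at most 3+2+2 = 7 < 9 slots, so 3 can never suffice.
Gallo, Reyes, Huang, and Novak alone can cover everything: Nov 5→Reyes, Nov 6→Huang+Novak, Nov 7→Reyes, Nov 8→Huang, Nov 9→Gallo+Huang, Nov 10→Gallo, Nov 11→Novak.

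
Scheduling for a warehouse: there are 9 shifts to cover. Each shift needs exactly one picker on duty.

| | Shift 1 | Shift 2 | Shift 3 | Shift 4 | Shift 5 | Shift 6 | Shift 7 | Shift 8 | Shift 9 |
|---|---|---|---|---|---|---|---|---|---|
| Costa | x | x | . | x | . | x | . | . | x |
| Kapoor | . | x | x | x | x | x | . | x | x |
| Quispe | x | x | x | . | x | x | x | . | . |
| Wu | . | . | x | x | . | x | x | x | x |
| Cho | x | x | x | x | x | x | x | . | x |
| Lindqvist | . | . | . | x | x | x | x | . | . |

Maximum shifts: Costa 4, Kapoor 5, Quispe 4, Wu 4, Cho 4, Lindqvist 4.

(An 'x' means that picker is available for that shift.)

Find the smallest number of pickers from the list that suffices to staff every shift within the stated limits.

2

9 slots to fill and no one can take more than 5, so at least ⌈9/5⌉ = 2 pickers are needed.
Kapoor and Quispe alone can cover everything: Shift 1→Quispe, Shift 2→Kapoor, Shift 3→Kapoor, Shift 4→Kapoor, Shift 5→Quispe, Shift 6→Quispe, Shift 7→Quispe, Shift 8→Kapoor, Shift 9→Kapoor.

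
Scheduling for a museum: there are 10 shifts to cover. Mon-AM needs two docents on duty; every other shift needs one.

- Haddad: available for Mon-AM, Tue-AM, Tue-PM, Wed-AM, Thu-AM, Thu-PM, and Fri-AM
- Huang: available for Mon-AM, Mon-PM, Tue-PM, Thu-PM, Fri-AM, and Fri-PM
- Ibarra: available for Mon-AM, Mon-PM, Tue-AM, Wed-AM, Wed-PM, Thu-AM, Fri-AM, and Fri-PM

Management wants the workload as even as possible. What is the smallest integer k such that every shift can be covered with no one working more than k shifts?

4

With 3 docents and 11 worker-slots to fill, someone must work at least ⌈11/3⌉ = 4 shifts, so k ≥ 4.
k = 4 works: Mon-AM→Huang+Ibarra, Mon-PM→Huang, Tue-AM→Haddad, Tue-PM→Haddad, Wed-AM→Haddad, Wed-PM→Ibarra, Thu-AM→Haddad, Thu-PM→Huang, Fri-AM→Ibarra, Fri-PM→Huang.
Loads: Haddad 4, Huang 4, Ibarra 3 — all ≤ 4.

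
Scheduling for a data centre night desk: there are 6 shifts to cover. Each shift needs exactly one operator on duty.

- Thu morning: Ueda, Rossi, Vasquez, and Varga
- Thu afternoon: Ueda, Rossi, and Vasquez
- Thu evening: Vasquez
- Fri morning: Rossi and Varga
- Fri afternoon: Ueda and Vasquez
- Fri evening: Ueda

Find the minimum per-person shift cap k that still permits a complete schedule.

With 4 operators and 6 worker-slots to fill, someone must work at least ⌈6/4⌉ = 2 shifts, so k ≥ 2.
k = 2 works: Thu morning→Vasquez, Thu afternoon→Rossi, Thu evening→Vasquez, Fri morning→Rossi, Fri afternoon→Ueda, Fri evening→Ueda.
Loads: Ueda 2, Rossi 2, Vasquez 2, Varga 0 — all ≤ 2.

2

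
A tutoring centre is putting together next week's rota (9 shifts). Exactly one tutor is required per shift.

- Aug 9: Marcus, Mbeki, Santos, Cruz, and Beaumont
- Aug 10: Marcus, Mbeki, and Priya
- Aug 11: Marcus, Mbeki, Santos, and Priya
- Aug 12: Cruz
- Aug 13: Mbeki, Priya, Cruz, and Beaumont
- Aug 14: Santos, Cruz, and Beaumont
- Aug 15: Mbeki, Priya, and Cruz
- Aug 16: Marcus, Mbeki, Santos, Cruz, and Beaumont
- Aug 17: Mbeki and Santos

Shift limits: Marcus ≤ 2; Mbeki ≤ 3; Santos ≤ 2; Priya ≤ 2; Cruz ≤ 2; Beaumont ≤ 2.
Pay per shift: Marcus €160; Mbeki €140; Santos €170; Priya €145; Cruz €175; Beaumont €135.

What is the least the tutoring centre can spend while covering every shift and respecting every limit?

Aug 12 can only be covered by Cruz, so that assignment is forced.
Picking the cheapest available tutor for each shift independently would cost €1275, but that ignores the shift limits.
An optimal schedule: Aug 9→Beaumont, Aug 10→Mbeki, Aug 11→Priya, Aug 12→Cruz, Aug 13→Priya, Aug 14→Beaumont, Aug 15→Mbeki, Aug 16→Marcus, Aug 17→Mbeki.
Total: 135 + 140 + 145 + 175 + 145 + 135 + 140 + 160 + 140 = €1315.

€1315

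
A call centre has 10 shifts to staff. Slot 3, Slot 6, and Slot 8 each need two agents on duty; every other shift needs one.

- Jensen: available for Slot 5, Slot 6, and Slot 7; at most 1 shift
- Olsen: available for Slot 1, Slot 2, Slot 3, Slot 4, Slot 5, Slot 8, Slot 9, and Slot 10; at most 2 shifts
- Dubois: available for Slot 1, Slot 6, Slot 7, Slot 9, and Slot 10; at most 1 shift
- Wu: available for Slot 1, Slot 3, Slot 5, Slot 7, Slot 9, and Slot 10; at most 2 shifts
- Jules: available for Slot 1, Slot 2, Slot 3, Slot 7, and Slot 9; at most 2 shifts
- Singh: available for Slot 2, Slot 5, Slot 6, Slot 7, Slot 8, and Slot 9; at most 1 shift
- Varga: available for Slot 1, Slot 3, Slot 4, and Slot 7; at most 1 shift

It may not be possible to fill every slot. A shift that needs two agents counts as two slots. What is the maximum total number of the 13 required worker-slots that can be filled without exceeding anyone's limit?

10

Total capacity across all agents is 1+2+1+2+2+1+1 = 10, and 13 slots are needed, so at most 10 can be filled.
An assignment achieving 10: Slot 1→Varga, Slot 2→Jules, Slot 3→Wu+Jules, Slot 4→Olsen, Slot 6→Jensen+Dubois, Slot 8→Olsen+Singh, Slot 10→Wu.
Loads: Jensen 1/1, Olsen 2/2, Dubois 1/1, Wu 2/2, Jules 2/2, Singh 1/1, Varga 1/1.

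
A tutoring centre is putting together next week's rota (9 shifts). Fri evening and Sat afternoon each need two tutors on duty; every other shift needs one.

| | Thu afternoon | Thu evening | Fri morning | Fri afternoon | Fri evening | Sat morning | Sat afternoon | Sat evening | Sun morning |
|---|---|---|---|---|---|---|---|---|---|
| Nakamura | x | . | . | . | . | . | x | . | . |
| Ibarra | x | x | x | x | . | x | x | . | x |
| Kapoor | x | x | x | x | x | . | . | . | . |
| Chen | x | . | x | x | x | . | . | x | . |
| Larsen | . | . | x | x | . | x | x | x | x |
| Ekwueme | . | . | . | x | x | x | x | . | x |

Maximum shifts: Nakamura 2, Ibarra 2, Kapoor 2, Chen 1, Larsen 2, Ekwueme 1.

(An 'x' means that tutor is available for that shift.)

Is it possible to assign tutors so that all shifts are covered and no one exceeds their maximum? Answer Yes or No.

No

Total capacity is 2+2+2+1+2+1 = 10 but 11 worker-slots are needed — infeasible.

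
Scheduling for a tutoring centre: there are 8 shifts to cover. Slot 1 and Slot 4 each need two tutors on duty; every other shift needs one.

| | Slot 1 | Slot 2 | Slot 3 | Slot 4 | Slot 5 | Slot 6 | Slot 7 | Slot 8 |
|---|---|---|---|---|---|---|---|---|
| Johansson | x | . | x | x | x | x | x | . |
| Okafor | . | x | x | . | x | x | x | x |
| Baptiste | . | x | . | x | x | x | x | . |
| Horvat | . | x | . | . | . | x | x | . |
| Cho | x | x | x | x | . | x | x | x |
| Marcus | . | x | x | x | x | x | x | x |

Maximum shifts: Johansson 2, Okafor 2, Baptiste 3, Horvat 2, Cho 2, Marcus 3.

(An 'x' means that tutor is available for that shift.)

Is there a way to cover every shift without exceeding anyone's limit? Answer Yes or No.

Yes

Slot 1 can only be covered by Johansson and Cho, so that assignment is forced.
One valid schedule: Slot 1→Johansson+Cho, Slot 2→Baptiste, Slot 3→Johansson, Slot 4→Baptiste+Cho, Slot 5→Okafor, Slot 6→Baptiste, Slot 7→Horvat, Slot 8→Okafor.
Loads: Johansson 2/2, Okafor 2/2, Baptiste 3/3, Horvat 1/2, Cho 2/2, Marcus 0/3 — all within limits.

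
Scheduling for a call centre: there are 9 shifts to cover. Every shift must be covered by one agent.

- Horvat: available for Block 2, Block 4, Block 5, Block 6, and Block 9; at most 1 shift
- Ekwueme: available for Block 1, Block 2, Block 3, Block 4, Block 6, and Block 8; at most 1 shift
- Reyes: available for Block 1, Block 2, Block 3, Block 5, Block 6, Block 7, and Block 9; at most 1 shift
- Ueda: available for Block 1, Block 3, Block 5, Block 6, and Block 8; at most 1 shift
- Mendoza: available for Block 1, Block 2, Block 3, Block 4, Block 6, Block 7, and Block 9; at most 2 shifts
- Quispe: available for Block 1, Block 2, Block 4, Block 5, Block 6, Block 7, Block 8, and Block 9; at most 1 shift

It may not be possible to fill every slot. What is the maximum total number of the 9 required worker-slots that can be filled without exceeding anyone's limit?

Total capacity across all agents is 1+1+1+1+2+1 = 7, and 9 slots are needed, so at most 7 can be filled.
An assignment achieving 7: Block 1→Mendoza, Block 3→Ueda, Block 4→Horvat, Block 5→Quispe, Block 7→Reyes, Block 8→Ekwueme, Block 9→Mendoza.
Loads: Horvat 1/1, Ekwueme 1/1, Reyes 1/1, Ueda 1/1, Mendoza 2/2, Quispe 1/1.

7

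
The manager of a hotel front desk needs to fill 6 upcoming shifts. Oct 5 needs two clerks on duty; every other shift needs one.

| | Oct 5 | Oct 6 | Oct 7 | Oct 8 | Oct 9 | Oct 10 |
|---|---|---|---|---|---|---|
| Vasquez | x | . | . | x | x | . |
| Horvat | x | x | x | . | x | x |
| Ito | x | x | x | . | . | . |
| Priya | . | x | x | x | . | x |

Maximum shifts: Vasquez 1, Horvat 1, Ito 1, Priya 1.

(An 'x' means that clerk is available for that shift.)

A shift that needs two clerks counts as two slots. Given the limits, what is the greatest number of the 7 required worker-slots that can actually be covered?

Total capacity across all clerks is 1+1+1+1 = 4, and 7 slots are needed, so at most 4 can be filled.
An assignment achieving 4: Oct 5→Ito, Oct 8→Vasquez, Oct 9→Horvat, Oct 10→Priya.
Loads: Vasquez 1/1, Horvat 1/1, Ito 1/1, Priya 1/1.

4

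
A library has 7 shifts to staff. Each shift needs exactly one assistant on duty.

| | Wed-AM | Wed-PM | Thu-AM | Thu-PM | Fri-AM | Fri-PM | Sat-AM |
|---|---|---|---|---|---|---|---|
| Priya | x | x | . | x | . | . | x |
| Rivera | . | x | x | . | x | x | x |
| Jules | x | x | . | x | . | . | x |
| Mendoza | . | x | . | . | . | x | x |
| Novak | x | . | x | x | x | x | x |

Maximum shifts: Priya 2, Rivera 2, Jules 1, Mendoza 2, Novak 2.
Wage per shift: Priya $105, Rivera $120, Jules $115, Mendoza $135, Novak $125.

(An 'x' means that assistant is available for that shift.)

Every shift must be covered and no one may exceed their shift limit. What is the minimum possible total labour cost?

$815

Picking the cheapest available assistant for each shift independently would cost $780, but that ignores the shift limits.
An optimal schedule: Wed-AM→Priya, Wed-PM→Jules, Thu-AM→Rivera, Thu-PM→Priya, Fri-AM→Rivera, Fri-PM→Novak, Sat-AM→Novak.
Total: 105 + 115 + 120 + 105 + 120 + 125 + 125 = $815.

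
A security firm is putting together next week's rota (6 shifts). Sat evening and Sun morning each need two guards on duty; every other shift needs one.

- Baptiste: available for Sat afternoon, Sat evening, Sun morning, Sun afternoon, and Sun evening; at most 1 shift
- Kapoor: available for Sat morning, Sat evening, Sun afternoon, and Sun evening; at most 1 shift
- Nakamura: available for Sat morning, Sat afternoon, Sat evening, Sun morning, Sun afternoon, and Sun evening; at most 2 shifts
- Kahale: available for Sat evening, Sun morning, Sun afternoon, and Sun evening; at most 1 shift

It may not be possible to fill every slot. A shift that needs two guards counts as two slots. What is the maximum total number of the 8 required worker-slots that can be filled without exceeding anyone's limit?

5

Total capacity across all guards is 1+1+2+1 = 5, and 8 slots are needed, so at most 5 can be filled.
An assignment achieving 5: Sat morning→Kapoor, Sat afternoon→Baptiste, Sat evening→Nakamura, Sun morning→Nakamura+Kahale.
Loads: Baptiste 1/1, Kapoor 1/1, Nakamura 2/2, Kahale 1/1.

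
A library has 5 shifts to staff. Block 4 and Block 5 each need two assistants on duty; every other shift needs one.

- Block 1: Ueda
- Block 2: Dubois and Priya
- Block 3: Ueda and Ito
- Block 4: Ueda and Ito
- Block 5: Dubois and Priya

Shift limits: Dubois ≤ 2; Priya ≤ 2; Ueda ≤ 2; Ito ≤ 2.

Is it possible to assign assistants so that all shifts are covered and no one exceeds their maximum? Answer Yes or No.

Yes

Block 1 can only be covered by Ueda, so that assignment is forced.
Block 4 can only be covered by Ueda and Ito, so that assignment is forced.
Block 5 can only be covered by Dubois and Priya, so that assignment is forced.
One valid schedule: Block 1→Ueda, Block 2→Dubois, Block 3→Ito, Block 4→Ueda+Ito, Block 5→Dubois+Priya.
Loads: Dubois 2/2, Priya 1/2, Ueda 2/2, Ito 2/2 — all within limits.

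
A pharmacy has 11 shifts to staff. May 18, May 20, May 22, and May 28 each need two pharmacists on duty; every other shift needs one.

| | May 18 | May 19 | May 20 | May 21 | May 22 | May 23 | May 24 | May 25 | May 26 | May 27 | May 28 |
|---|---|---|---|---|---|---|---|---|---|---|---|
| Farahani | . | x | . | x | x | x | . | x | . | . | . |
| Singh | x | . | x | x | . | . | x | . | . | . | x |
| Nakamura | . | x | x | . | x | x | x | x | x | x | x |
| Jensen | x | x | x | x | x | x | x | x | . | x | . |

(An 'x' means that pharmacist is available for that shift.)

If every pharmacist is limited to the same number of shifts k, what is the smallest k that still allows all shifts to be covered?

With 4 pharmacists and 15 worker-slots to fill, someone must work at least ⌈15/4⌉ = 4 shifts, so k ≥ 4.
k = 4 works: May 18→Singh+Jensen, May 19→Farahani, May 20→Singh+Nakamura, May 21→Farahani, May 22→Farahani+Jensen, May 23→Farahani, May 24→Singh, May 25→Jensen, May 26→Nakamura, May 27→Nakamura, May 28→Singh+Nakamura.
Loads: Farahani 4, Singh 4, Nakamura 4, Jensen 3 — all ≤ 4.

4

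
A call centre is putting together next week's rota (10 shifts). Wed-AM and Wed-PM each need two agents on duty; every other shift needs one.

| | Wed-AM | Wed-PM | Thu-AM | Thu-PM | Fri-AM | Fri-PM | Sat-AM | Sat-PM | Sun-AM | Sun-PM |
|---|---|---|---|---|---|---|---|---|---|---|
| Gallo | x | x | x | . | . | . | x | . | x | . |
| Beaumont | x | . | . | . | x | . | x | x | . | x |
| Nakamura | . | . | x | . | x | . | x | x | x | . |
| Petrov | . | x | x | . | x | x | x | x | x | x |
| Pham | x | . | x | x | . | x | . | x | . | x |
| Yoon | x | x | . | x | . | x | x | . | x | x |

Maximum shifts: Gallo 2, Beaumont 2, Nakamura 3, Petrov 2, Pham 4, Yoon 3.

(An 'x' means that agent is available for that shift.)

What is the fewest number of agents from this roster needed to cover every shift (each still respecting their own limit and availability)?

12 slots to fill and no one can take more than 4, so at least ⌈12/4⌉ = 3 agents are needed.
Any 3 agents together have capacity at most 4+3+3 = 10 < 12 slots, so 3 can never suffice.
Gallo, Nakamura, Pham, and Yoon alone can cover everything: Wed-AM→Gallo+Pham, Wed-PM→Gallo+Yoon, Thu-AM→Nakamura, Thu-PM→Pham, Fri-AM→Nakamura, Fri-PM→Pham, Sat-AM→Yoon, Sat-PM→Nakamura, Sun-AM→Yoon, Sun-PM→Pham.

4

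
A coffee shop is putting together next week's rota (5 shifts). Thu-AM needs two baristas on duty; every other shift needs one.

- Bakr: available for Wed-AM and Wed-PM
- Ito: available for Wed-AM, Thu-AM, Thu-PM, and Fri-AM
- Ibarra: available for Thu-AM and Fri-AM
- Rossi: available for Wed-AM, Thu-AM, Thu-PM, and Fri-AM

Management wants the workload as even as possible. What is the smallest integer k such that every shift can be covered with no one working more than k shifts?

With 4 baristas and 6 worker-slots to fill, someone must work at least ⌈6/4⌉ = 2 shifts, so k ≥ 2.
k = 2 works: Wed-AM→Bakr, Wed-PM→Bakr, Thu-AM→Ito+Ibarra, Thu-PM→Ito, Fri-AM→Ibarra.
Loads: Bakr 2, Ito 2, Ibarra 2, Rossi 0 — all ≤ 2.

2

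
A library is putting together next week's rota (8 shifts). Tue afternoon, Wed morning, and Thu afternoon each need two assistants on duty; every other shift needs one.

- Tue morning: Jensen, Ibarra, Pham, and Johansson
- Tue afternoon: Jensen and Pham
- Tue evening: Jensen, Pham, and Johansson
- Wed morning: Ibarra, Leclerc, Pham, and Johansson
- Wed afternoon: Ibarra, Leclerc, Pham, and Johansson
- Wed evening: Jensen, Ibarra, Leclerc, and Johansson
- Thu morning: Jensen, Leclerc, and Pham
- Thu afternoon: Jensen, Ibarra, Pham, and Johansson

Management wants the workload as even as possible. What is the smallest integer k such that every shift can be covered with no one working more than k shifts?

With 5 assistants and 11 worker-slots to fill, someone must work at least ⌈11/5⌉ = 3 shifts, so k ≥ 3.
k = 3 works: Tue morning→Ibarra, Tue afternoon→Jensen+Pham, Tue evening→Jensen, Wed morning→Leclerc+Pham, Wed afternoon→Ibarra, Wed evening→Ibarra, Thu morning→Jensen, Thu afternoon→Pham+Johansson.
Loads: Jensen 3, Ibarra 3, Leclerc 1, Pham 3, Johansson 1 — all ≤ 3.

3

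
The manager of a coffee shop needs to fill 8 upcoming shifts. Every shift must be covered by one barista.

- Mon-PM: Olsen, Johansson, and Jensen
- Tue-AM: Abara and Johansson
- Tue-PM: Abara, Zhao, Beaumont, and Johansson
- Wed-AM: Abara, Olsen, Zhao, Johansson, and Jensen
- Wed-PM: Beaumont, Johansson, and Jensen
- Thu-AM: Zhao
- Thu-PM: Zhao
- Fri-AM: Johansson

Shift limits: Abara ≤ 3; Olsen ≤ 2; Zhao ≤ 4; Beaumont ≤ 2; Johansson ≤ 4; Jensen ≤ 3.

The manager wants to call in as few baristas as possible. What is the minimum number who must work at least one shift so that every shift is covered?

8 slots to fill and no one can take more than 4, so at least ⌈8/4⌉ = 2 baristas are needed.
Zhao and Johansson alone can cover everything: Mon-PM→Johansson, Tue-AM→Johansson, Tue-PM→Zhao, Wed-AM→Zhao, Wed-PM→Johansson, Thu-AM→Zhao, Thu-PM→Zhao, Fri-AM→Johansson.

2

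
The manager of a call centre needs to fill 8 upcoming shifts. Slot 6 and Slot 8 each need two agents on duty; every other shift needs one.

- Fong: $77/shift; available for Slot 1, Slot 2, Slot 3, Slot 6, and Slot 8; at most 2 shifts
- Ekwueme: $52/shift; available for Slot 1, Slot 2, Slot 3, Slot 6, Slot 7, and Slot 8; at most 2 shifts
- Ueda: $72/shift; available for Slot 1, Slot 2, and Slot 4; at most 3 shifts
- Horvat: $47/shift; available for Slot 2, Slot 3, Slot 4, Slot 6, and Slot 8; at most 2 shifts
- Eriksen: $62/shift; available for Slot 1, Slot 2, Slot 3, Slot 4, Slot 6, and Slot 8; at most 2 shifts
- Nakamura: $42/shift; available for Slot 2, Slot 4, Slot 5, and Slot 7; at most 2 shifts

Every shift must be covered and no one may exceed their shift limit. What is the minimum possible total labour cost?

$550

Slot 5 can only be covered by Nakamura, so that assignment is forced.
Picking the cheapest available agent for each shift independently would cost $465, but that ignores the shift limits.
An optimal schedule: Slot 1→Ekwueme, Slot 2→Ueda, Slot 3→Horvat, Slot 4→Ueda, Slot 5→Nakamura, Slot 6→Horvat+Eriksen, Slot 7→Nakamura, Slot 8→Ekwueme+Eriksen.
Total: 52 + 72 + 47 + 72 + 42 + 47 + 62 + 42 + 52 + 62 = $550.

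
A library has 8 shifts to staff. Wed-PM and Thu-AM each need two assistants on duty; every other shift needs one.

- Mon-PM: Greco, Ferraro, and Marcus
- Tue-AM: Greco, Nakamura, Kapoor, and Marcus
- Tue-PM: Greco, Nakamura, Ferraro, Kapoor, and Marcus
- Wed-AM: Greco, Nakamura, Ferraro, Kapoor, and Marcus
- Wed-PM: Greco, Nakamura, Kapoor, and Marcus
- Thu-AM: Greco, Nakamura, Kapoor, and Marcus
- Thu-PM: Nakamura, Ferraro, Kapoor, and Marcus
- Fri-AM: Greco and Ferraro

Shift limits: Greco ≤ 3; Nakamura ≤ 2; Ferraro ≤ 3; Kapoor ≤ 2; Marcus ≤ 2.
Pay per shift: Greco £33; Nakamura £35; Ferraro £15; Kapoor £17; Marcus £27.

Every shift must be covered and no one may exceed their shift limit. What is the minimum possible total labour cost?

£232

Picking the cheapest available assistant for each shift independently would cost £180, but that ignores the shift limits.
An optimal schedule: Mon-PM→Ferraro, Tue-AM→Kapoor, Tue-PM→Kapoor, Wed-AM→Greco, Wed-PM→Marcus+Greco, Thu-AM→Marcus+Greco, Thu-PM→Ferraro, Fri-AM→Ferraro.
Total: 15 + 17 + 17 + 33 + 27 + 33 + 27 + 33 + 15 + 15 = £232.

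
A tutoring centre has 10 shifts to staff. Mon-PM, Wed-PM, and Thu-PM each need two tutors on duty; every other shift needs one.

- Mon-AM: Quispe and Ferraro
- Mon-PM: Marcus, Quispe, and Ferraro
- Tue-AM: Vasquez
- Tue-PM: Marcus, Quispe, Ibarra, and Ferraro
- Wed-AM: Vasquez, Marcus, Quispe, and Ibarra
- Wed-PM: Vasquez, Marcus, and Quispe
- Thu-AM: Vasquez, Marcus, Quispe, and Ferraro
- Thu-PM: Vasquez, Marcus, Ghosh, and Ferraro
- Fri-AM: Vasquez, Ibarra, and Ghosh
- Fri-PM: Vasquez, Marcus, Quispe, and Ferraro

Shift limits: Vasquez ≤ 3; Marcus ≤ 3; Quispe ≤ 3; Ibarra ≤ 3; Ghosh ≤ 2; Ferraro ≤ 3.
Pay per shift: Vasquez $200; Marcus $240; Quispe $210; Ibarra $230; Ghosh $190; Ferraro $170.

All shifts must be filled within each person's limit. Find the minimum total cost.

$2580

Tue-AM can only be covered by Vasquez, so that assignment is forced.
Picking the cheapest available tutor for each shift independently would cost $2420, but that ignores the shift limits.
An optimal schedule: Mon-AM→Ferraro, Mon-PM→Ferraro+Quispe, Tue-AM→Vasquez, Tue-PM→Ibarra, Wed-AM→Ibarra, Wed-PM→Vasquez+Quispe, Thu-AM→Ferraro, Thu-PM→Ghosh+Vasquez, Fri-AM→Ghosh, Fri-PM→Quispe.
Total: 170 + 170 + 210 + 200 + 230 + 230 + 200 + 210 + 170 + 190 + 200 + 190 + 210 = $2580.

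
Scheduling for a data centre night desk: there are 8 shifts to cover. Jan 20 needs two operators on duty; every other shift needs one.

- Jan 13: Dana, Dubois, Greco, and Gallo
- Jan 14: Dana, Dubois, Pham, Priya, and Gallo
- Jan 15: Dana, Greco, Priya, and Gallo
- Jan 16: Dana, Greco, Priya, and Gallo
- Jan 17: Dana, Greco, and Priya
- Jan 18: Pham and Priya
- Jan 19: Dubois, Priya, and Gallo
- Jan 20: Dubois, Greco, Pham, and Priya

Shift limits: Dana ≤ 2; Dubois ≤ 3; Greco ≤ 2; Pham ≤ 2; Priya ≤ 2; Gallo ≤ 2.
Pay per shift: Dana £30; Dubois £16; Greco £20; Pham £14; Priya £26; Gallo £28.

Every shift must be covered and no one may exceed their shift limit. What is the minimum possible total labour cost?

Picking the cheapest available operator for each shift independently would cost £150, but that ignores the shift limits.
An optimal schedule: Jan 13→Dubois, Jan 14→Pham, Jan 15→Greco, Jan 16→Priya, Jan 17→Greco, Jan 18→Pham, Jan 19→Dubois, Jan 20→Dubois+Priya.
Total: 16 + 14 + 20 + 26 + 20 + 14 + 16 + 16 + 26 = £168.

£168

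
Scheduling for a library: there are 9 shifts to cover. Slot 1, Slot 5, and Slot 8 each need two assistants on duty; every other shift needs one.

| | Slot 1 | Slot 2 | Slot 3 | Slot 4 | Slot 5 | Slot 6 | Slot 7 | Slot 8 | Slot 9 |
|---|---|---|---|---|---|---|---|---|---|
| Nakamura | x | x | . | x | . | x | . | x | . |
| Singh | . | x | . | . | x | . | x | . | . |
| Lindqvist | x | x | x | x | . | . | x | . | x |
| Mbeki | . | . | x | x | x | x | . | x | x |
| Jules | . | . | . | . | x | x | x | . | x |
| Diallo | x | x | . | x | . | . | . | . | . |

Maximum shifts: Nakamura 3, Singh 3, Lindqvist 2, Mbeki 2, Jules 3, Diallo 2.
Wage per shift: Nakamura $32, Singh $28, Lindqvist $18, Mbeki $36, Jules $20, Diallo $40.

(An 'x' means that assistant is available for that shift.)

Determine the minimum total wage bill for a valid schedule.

$312

Slot 8 can only be covered by Nakamura and Mbeki, so that assignment is forced.
Picking the cheapest available assistant for each shift independently would cost $276, but that ignores the shift limits.
An optimal schedule: Slot 1→Lindqvist+Nakamura, Slot 2→Singh, Slot 3→Lindqvist, Slot 4→Nakamura, Slot 5→Jules+Singh, Slot 6→Jules, Slot 7→Singh, Slot 8→Nakamura+Mbeki, Slot 9→Jules.
Total: 18 + 32 + 28 + 18 + 32 + 20 + 28 + 20 + 28 + 32 + 36 + 20 = $312.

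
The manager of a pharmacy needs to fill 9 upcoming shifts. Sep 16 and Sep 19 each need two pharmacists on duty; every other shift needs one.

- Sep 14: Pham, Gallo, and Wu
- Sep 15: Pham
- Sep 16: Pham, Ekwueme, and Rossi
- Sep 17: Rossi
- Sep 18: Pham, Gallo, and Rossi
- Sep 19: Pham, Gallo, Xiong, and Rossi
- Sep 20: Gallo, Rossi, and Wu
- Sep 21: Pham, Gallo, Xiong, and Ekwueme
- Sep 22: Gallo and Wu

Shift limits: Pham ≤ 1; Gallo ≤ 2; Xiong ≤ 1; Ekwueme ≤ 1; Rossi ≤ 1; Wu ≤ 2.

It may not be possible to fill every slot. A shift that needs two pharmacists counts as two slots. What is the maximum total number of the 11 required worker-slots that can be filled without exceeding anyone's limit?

Total capacity across all pharmacists is 1+2+1+1+1+2 = 8, and 11 slots are needed, so at most 8 can be filled.
An assignment achieving 8: Sep 14→Wu, Sep 15→Pham, Sep 16→Ekwueme, Sep 17→Rossi, Sep 18→Gallo, Sep 19→Xiong, Sep 20→Wu, Sep 22→Gallo.
Loads: Pham 1/1, Gallo 2/2, Xiong 1/1, Ekwueme 1/1, Rossi 1/1, Wu 2/2.

8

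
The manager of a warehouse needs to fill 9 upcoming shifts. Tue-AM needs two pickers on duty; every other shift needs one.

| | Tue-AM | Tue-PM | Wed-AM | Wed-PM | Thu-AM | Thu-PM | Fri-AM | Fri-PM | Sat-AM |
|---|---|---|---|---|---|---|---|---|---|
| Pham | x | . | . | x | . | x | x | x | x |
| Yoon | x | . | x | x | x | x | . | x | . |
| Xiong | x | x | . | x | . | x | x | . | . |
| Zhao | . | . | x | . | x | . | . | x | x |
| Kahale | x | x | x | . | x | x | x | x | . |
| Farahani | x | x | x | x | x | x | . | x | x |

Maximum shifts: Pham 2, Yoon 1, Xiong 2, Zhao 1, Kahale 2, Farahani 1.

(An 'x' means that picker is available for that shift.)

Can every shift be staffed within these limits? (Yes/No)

Total capacity is 2+1+2+1+2+1 = 9 but 10 worker-slots are needed — infeasible.

No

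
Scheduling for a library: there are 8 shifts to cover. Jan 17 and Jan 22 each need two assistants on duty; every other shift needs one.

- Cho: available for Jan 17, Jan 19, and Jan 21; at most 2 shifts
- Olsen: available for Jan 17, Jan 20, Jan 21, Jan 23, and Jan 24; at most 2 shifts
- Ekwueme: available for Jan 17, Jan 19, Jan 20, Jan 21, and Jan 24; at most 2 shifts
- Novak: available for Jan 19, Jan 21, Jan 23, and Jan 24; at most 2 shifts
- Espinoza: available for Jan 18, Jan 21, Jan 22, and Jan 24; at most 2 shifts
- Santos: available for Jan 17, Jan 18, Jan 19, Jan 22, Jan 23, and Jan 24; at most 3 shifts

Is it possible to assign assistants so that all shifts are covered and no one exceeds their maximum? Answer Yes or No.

Jan 22 can only be covered by Espinoza and Santos, so that assignment is forced.
One valid schedule: Jan 17→Ekwueme+Santos, Jan 18→Espinoza, Jan 19→Cho, Jan 20→Olsen, Jan 21→Cho, Jan 22→Espinoza+Santos, Jan 23→Olsen, Jan 24→Ekwueme.
Loads: Cho 2/2, Olsen 2/2, Ekwueme 2/2, Novak 0/2, Espinoza 2/2, Santos 2/3 — all within limits.

Yes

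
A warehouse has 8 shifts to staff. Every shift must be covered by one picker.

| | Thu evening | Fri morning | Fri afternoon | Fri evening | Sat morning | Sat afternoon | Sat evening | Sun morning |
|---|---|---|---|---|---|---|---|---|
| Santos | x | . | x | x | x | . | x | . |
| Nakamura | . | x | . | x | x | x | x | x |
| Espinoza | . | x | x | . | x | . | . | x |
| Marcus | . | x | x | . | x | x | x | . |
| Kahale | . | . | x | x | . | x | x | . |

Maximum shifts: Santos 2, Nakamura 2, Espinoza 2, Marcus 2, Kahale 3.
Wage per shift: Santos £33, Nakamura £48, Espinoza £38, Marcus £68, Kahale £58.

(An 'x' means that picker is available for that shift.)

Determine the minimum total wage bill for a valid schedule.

£354

Thu evening can only be covered by Santos, so that assignment is forced.
Picking the cheapest available picker for each shift independently would cost £289, but that ignores the shift limits.
An optimal schedule: Thu evening→Santos, Fri morning→Espinoza, Fri afternoon→Kahale, Fri evening→Santos, Sat morning→Nakamura, Sat afternoon→Nakamura, Sat evening→Kahale, Sun morning→Espinoza.
Total: 33 + 38 + 58 + 33 + 48 + 48 + 58 + 38 = £354.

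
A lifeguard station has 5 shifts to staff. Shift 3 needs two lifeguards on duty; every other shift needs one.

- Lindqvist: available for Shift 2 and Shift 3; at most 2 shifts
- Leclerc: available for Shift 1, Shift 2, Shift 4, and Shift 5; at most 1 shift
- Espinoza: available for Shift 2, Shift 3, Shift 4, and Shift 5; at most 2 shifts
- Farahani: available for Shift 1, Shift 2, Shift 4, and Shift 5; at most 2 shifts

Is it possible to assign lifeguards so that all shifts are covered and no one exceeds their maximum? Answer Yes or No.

Shift 3 can only be covered by Lindqvist and Espinoza, so that assignment is forced.
One valid schedule: Shift 1→Leclerc, Shift 2→Lindqvist, Shift 3→Lindqvist+Espinoza, Shift 4→Espinoza, Shift 5→Farahani.
Loads: Lindqvist 2/2, Leclerc 1/1, Espinoza 2/2, Farahani 1/2 — all within limits.

Yes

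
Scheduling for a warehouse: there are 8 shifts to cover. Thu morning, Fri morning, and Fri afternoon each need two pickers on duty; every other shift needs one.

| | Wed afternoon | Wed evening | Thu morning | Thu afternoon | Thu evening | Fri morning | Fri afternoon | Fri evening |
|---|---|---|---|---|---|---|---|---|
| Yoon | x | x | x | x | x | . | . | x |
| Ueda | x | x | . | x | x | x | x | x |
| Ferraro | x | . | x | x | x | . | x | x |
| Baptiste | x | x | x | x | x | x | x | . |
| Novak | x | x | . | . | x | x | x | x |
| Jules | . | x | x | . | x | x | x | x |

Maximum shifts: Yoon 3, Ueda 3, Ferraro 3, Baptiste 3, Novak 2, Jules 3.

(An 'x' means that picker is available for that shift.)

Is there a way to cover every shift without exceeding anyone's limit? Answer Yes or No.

Yes

One valid schedule: Wed afternoon→Yoon, Wed evening→Yoon, Thu morning→Ferraro+Baptiste, Thu afternoon→Yoon, Thu evening→Ueda, Fri morning→Ueda+Baptiste, Fri afternoon→Ferraro+Baptiste, Fri evening→Ueda.
Loads: Yoon 3/3, Ueda 3/3, Ferraro 2/3, Baptiste 3/3, Novak 0/2, Jules 0/3 — all within limits.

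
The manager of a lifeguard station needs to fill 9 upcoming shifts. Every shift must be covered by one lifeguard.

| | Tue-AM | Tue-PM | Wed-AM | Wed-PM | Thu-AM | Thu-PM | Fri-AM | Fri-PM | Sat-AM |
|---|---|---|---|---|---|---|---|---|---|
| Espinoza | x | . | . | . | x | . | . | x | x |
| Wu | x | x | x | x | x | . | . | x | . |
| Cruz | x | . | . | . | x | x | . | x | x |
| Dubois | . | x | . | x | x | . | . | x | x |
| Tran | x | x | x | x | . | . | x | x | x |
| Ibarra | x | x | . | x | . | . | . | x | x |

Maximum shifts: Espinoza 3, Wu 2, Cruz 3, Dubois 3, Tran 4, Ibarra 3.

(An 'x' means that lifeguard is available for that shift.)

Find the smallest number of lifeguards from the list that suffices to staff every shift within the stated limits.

3

9 slots to fill and no one can take more than 4, so at least ⌈9/4⌉ = 3 lifeguards are needed.
Espinoza, Cruz, and Tran alone can cover everything: Tue-AM→Espinoza, Tue-PM→Tran, Wed-AM→Tran, Wed-PM→Tran, Thu-AM→Espinoza, Thu-PM→Cruz, Fri-AM→Tran, Fri-PM→Espinoza, Sat-AM→Cruz.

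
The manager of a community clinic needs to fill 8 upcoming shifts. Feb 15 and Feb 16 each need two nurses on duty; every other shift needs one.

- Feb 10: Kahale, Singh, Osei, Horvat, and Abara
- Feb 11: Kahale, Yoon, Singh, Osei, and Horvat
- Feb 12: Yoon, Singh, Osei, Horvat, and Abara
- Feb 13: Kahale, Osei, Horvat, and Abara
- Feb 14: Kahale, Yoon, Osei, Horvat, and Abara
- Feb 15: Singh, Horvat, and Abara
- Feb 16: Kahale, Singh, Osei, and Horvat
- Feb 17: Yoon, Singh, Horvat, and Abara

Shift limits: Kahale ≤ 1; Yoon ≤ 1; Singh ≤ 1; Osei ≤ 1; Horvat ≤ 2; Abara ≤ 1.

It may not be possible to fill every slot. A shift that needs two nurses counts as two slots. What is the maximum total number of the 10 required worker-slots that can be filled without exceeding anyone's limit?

Total capacity across all nurses is 1+1+1+1+2+1 = 7, and 10 slots are needed, so at most 7 can be filled.
An assignment achieving 7: Feb 10→Abara, Feb 13→Kahale, Feb 15→Singh+Horvat, Feb 16→Osei+Horvat, Feb 17→Yoon.
Loads: Kahale 1/1, Yoon 1/1, Singh 1/1, Osei 1/1, Horvat 2/2, Abara 1/1.

7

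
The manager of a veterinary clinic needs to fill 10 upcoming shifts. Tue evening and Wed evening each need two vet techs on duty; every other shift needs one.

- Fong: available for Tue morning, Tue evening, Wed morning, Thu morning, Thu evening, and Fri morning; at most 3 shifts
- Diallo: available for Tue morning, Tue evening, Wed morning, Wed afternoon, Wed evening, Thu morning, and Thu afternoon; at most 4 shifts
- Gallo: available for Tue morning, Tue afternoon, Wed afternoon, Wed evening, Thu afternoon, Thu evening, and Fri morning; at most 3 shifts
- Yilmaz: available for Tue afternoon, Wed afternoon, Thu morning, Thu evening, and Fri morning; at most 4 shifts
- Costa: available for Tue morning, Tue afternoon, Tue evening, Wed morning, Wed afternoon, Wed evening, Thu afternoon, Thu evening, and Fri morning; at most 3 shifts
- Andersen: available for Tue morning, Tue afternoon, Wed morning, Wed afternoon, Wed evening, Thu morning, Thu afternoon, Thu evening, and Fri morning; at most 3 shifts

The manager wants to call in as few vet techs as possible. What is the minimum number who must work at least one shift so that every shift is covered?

4

12 slots to fill and no one can take more than 4, so at least ⌈12/4⌉ = 3 vet techs are needed.
Any 3 vet techs together have capacity at most 4+4+3 = 11 < 12 slots, so 3 can never suffice.
Fong, Diallo, Gallo, and Yilmaz alone can cover everything: Tue morning→Fong, Tue afternoon→Gallo, Tue evening→Fong+Diallo, Wed morning→Fong, Wed afternoon→Diallo, Wed evening→Diallo+Gallo, Thu morning→Yilmaz, Thu afternoon→Diallo, Thu evening→Gallo, Fri morning→Yilmaz.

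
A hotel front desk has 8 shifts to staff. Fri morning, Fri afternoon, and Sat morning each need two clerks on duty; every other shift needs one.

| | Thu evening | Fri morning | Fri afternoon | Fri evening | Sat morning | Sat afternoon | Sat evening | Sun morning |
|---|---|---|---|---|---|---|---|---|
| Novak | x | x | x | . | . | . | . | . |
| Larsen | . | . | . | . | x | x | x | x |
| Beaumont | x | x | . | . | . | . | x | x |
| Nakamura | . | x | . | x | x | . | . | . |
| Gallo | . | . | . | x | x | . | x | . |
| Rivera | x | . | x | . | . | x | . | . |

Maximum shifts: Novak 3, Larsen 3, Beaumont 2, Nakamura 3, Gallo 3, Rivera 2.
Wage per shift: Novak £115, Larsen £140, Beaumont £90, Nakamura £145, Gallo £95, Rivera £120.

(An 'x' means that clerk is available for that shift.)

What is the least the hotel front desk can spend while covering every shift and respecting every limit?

Fri afternoon can only be covered by Novak and Rivera, so that assignment is forced.
Picking the cheapest available clerk for each shift independently would cost £1160, but that ignores the shift limits.
An optimal schedule: Thu evening→Novak, Fri morning→Beaumont+Novak, Fri afternoon→Novak+Rivera, Fri evening→Gallo, Sat morning→Gallo+Larsen, Sat afternoon→Rivera, Sat evening→Gallo, Sun morning→Beaumont.
Total: 115 + 90 + 115 + 115 + 120 + 95 + 95 + 140 + 120 + 95 + 90 = £1190.

£1190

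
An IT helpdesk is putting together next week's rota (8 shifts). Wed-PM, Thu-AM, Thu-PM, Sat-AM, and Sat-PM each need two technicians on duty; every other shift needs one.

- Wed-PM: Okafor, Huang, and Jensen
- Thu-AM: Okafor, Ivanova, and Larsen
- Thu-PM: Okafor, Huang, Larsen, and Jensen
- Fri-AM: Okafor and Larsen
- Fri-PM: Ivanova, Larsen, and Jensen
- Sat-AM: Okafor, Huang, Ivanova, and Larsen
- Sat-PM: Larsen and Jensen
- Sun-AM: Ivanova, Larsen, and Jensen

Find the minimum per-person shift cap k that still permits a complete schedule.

With 5 technicians and 13 worker-slots to fill, someone must work at least ⌈13/5⌉ = 3 shifts, so k ≥ 3.
k = 3 works: Wed-PM→Okafor+Huang, Thu-AM→Okafor+Ivanova, Thu-PM→Huang+Larsen, Fri-AM→Okafor, Fri-PM→Ivanova, Sat-AM→Huang+Larsen, Sat-PM→Larsen+Jensen, Sun-AM→Ivanova.
Loads: Okafor 3, Huang 3, Ivanova 3, Larsen 3, Jensen 1 — all ≤ 3.

3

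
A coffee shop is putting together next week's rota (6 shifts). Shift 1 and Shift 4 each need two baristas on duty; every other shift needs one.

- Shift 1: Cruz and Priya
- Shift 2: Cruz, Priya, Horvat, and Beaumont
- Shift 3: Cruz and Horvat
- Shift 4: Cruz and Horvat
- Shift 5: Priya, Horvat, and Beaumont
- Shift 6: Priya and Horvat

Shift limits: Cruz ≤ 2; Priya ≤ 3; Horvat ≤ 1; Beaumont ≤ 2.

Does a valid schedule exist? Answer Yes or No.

Total capacity is 8 and 8 slots are needed, so capacity alone doesn't rule it out.
Shifts {Shift 1, Shift 3, Shift 4} need 5 worker-slots in total, but the baristas available for any of those shifts (Cruz, Priya, and Horvat) can supply at most 4 among them. So no valid schedule exists.

No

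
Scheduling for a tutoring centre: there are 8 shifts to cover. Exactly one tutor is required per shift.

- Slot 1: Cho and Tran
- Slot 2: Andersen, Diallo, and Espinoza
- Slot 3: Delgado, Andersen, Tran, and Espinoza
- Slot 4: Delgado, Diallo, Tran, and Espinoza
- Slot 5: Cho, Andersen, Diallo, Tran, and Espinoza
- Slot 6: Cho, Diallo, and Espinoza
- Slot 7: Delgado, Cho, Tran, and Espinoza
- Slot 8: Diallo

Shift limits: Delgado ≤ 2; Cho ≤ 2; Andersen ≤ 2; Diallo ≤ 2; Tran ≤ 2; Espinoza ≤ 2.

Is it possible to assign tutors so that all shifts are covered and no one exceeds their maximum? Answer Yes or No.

Slot 8 can only be covered by Diallo, so that assignment is forced.
One valid schedule: Slot 1→Cho, Slot 2→Andersen, Slot 3→Delgado, Slot 4→Delgado, Slot 5→Andersen, Slot 6→Cho, Slot 7→Tran, Slot 8→Diallo.
Loads: Delgado 2/2, Cho 2/2, Andersen 2/2, Diallo 1/2, Tran 1/2, Espinoza 0/2 — all within limits.

Yes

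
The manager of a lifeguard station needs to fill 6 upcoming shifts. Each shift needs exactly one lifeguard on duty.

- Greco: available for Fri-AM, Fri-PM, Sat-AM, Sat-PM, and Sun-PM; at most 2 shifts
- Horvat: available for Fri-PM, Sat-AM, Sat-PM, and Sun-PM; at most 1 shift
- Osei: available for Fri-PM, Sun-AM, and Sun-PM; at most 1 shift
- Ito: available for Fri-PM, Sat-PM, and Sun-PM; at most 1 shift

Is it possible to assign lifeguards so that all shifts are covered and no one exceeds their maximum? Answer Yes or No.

No

Total capacity is 2+1+1+1 = 5 but 6 worker-slots are needed — infeasible.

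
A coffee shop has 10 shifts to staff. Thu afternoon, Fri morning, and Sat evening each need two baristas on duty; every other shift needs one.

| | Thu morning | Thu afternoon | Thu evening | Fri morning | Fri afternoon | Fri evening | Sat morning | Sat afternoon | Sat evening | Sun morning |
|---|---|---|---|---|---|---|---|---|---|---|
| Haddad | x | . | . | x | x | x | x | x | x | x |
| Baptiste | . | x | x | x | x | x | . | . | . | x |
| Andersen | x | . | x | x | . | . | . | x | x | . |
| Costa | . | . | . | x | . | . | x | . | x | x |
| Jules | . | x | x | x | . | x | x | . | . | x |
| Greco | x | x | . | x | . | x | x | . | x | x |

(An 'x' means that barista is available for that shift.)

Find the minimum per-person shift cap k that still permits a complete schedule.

With 6 baristas and 13 worker-slots to fill, someone must work at least ⌈13/6⌉ = 3 shifts, so k ≥ 3.
k = 3 works: Thu morning→Haddad, Thu afternoon→Baptiste+Jules, Thu evening→Baptiste, Fri morning→Andersen+Jules, Fri afternoon→Haddad, Fri evening→Baptiste, Sat morning→Costa, Sat afternoon→Haddad, Sat evening→Andersen+Costa, Sun morning→Costa.
Loads: Haddad 3, Baptiste 3, Andersen 2, Costa 3, Jules 2, Greco 0 — all ≤ 3.

3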